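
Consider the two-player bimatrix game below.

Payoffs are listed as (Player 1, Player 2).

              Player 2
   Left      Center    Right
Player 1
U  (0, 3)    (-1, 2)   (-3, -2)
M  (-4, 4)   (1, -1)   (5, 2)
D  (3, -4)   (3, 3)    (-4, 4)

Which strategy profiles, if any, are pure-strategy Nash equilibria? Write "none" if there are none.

(U, Left): Player 1 can switch to D (0 → 3). Not NE.
(U, Center): Player 1 can switch to M (-1 → 1). Not NE.
(U, Right): Player 1 can switch to M (-3 → 5). Not NE.
(M, Left): Player 1 can switch to U (-4 → 0). Not NE.
(M, Center): Player 1 can switch to D (1 → 3). Not NE.
(M, Right): Player 2 can switch to Left (2 → 4). Not NE.
(D, Left): Player 2 can switch to Center (-4 → 3). Not NE.
(D, Center): Player 2 can switch to Right (3 → 4). Not NE.
(D, Right): Player 1 can switch to U (-4 → -3). Not NE.

This game has no pure Nash equilibrium.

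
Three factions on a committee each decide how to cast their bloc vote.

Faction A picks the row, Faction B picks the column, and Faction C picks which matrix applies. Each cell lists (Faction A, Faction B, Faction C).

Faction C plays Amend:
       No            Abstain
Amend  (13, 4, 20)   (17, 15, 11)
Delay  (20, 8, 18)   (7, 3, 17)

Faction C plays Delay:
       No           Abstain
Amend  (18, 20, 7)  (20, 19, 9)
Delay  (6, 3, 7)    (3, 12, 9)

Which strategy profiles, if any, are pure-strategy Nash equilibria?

The pure Nash equilibria are (Amend, Abstain, Amend); (Delay, No, Amend).

(Amend, No, Amend): Faction A can switch to Delay (13 → 20). Not NE.
(Amend, No, Delay): Faction C can switch to Amend (7 → 20). Not NE.
(Amend, Abstain, Amend): Faction A gets 17, best alternative 7; Faction B gets 15, best alternative 4; Faction C gets 11, best alternative 9. No profitable deviation — NE.
(Amend, Abstain, Delay): Faction B can switch to No (19 → 20). Not NE.
(Delay, No, Amend): Faction A gets 20, best alternative 13; Faction B gets 8, best alternative 3; Faction C gets 18, best alternative 7. No profitable deviation — NE.
(Delay, No, Delay): Faction A can switch to Amend (6 → 18). Not NE.
(Delay, Abstain, Amend): Faction A can switch to Amend (7 → 17). Not NE.
(Delay, Abstain, Delay): Faction A can switch to Amend (3 → 20). Not NE.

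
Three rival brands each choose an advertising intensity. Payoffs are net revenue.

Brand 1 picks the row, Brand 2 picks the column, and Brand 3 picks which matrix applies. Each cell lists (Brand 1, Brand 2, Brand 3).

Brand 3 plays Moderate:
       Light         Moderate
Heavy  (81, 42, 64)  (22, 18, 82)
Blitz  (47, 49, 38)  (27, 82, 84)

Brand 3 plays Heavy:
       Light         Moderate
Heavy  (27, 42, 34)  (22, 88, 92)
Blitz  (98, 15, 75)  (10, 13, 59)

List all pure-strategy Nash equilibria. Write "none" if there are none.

Pure-strategy Nash equilibria: (Heavy, Light, Moderate) and (Heavy, Moderate, Heavy) and (Blitz, Light, Heavy) and (Blitz, Moderate, Moderate)

(Heavy, Light, Moderate): Brand 1 gets 81, best alternative 47; Brand 2 gets 42, best alternative 18; Brand 3 gets 64, best alternative 34. No profitable deviation — NE.
(Heavy, Light, Heavy): Brand 1 can switch to Blitz (27 → 98). Not NE.
(Heavy, Moderate, Moderate): Brand 1 can switch to Blitz (22 → 27). Not NE.
(Heavy, Moderate, Heavy): Brand 1 gets 22, best alternative 10; Brand 2 gets 88, best alternative 42; Brand 3 gets 92, best alternative 82. No profitable deviation — NE.
(Blitz, Light, Moderate): Brand 1 can switch to Heavy (47 → 81). Not NE.
(Blitz, Light, Heavy): Brand 1 gets 98, best alternative 27; Brand 2 gets 15, best alternative 13; Brand 3 gets 75, best alternative 38. No profitable deviation — NE.
(Blitz, Moderate, Moderate): Brand 1 gets 27, best alternative 22; Brand 2 gets 82, best alternative 49; Brand 3 gets 84, best alternative 59. No profitable deviation — NE.
(Blitz, Moderate, Heavy): Brand 1 can switch to Heavy (10 → 22). Not NE.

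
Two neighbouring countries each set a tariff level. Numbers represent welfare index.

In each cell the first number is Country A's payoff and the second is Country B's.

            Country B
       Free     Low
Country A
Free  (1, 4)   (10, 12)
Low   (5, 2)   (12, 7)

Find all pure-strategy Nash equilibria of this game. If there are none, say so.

Pure NE: (Low, Low)

Mark each player's best response to every combination of opponents' strategies; a profile where every player is best-responding is a pure Nash equilibrium.
Country A against Free: payoffs 1, 5 → best response Low.
Country A against Low: payoffs 10, 12 → best response Low.
Country B against Free: payoffs 4, 12 → best response Low.
Country B against Low: payoffs 2, 7 → best response Low.
Mutual best responses: (Low, Low).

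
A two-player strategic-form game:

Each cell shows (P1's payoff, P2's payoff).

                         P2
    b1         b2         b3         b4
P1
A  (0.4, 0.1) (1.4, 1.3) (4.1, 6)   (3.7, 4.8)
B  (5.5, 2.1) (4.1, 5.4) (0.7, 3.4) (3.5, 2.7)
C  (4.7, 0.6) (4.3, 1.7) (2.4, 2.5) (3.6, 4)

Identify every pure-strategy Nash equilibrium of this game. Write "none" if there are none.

(A, b3)

(A, b1): P1 can switch to B (0.4 → 5.5). Not NE.
(A, b2): P1 can switch to B (1.4 → 4.1). Not NE.
(A, b3): P1 gets 4.1, best alternative 2.4; P2 gets 6, best alternative 4.8. No profitable deviation — NE.
(A, b4): P2 can switch to b3 (4.8 → 6). Not NE.
(B, b1): P2 can switch to b2 (2.1 → 5.4). Not NE.
(B, b2): P1 can switch to C (4.1 → 4.3). Not NE.
(B, b3): P1 can switch to A (0.7 → 4.1). Not NE.
(B, b4): P1 can switch to A (3.5 → 3.7). Not NE.
(C, b1): P1 can switch to B (4.7 → 5.5). Not NE.
(C, b2): P2 can switch to b3 (1.7 → 2.5). Not NE.
(C, b3): P1 can switch to A (2.4 → 4.1). Not NE.
(The remaining 1 profile has a profitable deviation by the same check.)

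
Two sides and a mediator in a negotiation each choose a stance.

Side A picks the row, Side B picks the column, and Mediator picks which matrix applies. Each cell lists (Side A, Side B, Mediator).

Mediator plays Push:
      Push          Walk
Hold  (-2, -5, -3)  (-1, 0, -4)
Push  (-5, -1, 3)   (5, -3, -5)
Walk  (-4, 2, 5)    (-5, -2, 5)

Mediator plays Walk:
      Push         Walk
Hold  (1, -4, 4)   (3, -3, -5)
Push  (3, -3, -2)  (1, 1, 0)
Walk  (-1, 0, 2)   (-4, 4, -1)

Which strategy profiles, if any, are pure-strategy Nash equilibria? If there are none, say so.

No pure-strategy Nash equilibrium.

For each player, find the best response to each opponent profile; mutual best responses are the pure NE.
Side A against (Push, Push): payoffs -2, -5, -4 → best response Hold.
Side A against (Push, Walk): payoffs 1, 3, -1 → best response Push.
Side A against (Walk, Push): payoffs -1, 5, -5 → best response Push.
Side A against (Walk, Walk): payoffs 3, 1, -4 → best response Hold.
Side B against (Hold, Push): payoffs -5, 0 → best response Walk.
Side B against (Hold, Walk): payoffs -4, -3 → best response Walk.
Side B against (Push, Push): payoffs -1, -3 → best response Push.
Side B against (Push, Walk): payoffs -3, 1 → best response Walk.
Side B against (Walk, Push): payoffs 2, -2 → best response Push.
Side B against (Walk, Walk): payoffs 0, 4 → best response Walk.
Mediator against (Hold, Push): payoffs -3, 4 → best response Walk.
Mediator against (Hold, Walk): payoffs -4, -5 → best response Push.
Mediator against (Push, Push): payoffs 3, -2 → best response Push.
Mediator against (Push, Walk): payoffs -5, 0 → best response Walk.
Mediator against (Walk, Push): payoffs 5, 2 → best response Push.
Mediator against (Walk, Walk): payoffs 5, -1 → best response Push.
No profile is a mutual best response for all players.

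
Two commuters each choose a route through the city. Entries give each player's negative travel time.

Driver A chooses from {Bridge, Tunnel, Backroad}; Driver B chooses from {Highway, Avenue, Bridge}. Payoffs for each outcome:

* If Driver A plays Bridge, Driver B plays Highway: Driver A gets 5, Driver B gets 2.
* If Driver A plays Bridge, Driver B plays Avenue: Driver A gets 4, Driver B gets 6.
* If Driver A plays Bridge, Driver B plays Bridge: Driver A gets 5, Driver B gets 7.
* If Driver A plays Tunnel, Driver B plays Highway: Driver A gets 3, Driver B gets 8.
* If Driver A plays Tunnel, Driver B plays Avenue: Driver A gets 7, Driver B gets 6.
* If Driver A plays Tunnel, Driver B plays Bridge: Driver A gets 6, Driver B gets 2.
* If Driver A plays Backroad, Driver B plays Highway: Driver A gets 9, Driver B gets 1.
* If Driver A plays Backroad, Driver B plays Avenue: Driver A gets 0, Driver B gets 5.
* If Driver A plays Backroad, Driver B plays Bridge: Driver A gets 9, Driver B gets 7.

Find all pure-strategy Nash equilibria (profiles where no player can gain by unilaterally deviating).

Pure NE: (Backroad, Bridge)

Driver A against Highway: payoffs 5, 3, 9 → best response Backroad.
Driver A against Avenue: payoffs 4, 7, 0 → best response Tunnel.
Driver A against Bridge: payoffs 5, 6, 9 → best response Backroad.
Driver B against Bridge: payoffs 2, 6, 7 → best response Bridge.
Driver B against Tunnel: payoffs 8, 6, 2 → best response Highway.
Driver B against Backroad: payoffs 1, 5, 7 → best response Bridge.
Mutual best responses: (Backroad, Bridge).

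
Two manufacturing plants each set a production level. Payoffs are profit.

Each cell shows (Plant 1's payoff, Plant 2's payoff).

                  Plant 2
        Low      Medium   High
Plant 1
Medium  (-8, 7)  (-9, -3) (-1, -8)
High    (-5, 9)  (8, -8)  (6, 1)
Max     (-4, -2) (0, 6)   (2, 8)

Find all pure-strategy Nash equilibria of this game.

(Medium, Low): Plant 1 can switch to High (-8 → -5). Not NE.
(Medium, Medium): Plant 1 can switch to High (-9 → 8). Not NE.
(Medium, High): Plant 1 can switch to High (-1 → 6). Not NE.
(High, Low): Plant 1 can switch to Max (-5 → -4). Not NE.
(High, Medium): Plant 2 can switch to Low (-8 → 9). Not NE.
(High, High): Plant 2 can switch to Low (1 → 9). Not NE.
(Max, Low): Plant 2 can switch to Medium (-2 → 6). Not NE.
(Max, Medium): Plant 1 can switch to High (0 → 8). Not NE.
(The remaining 1 profile has a profitable deviation by the same check.)

This game has no pure Nash equilibrium.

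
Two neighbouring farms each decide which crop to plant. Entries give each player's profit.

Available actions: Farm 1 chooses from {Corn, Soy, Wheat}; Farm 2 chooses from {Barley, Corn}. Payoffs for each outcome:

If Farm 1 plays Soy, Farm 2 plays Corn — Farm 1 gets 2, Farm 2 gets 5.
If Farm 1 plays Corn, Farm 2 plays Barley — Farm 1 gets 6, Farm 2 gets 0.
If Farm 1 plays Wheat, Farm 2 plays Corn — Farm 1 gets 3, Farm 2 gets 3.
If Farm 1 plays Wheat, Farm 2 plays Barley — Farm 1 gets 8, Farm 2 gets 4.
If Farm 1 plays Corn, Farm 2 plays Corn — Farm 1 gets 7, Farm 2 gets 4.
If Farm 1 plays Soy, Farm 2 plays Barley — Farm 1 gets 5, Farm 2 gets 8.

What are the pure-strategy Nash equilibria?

(Corn, Corn); (Wheat, Barley)

Check each profile: it is a Nash equilibrium iff no player can strictly gain by switching unilaterally.
(Corn, Barley): Farm 1 can switch to Wheat (6 → 8). Not NE.
(Corn, Corn): Farm 1 gets 7, best alternative 3; Farm 2 gets 4, best alternative 0. No profitable deviation — NE.
(Soy, Barley): Farm 1 can switch to Corn (5 → 6). Not NE.
(Soy, Corn): Farm 1 can switch to Corn (2 → 7). Not NE.
(Wheat, Barley): Farm 1 gets 8, best alternative 6; Farm 2 gets 4, best alternative 3. No profitable deviation — NE.
(Wheat, Corn): Farm 1 can switch to Corn (3 → 7). Not NE.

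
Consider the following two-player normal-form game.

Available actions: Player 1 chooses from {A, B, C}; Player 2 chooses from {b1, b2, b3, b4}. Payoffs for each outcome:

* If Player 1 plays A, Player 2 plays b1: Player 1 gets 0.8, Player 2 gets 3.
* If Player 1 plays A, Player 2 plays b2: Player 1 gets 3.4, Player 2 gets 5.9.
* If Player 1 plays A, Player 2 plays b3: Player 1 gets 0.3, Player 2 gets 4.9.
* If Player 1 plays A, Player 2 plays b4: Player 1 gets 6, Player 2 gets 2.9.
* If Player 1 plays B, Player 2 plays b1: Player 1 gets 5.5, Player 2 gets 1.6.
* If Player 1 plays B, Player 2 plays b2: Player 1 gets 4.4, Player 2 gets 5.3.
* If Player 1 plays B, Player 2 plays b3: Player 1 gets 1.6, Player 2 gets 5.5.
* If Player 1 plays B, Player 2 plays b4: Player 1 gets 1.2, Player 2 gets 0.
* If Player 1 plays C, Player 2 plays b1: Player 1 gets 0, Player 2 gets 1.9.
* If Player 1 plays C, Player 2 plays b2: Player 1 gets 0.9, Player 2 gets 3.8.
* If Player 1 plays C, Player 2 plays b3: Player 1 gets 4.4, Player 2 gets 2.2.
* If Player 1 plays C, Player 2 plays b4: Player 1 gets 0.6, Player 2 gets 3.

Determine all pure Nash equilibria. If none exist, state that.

Player 1 against b1: payoffs 0.8, 5.5, 0 → best response B.
Player 1 against b2: payoffs 3.4, 4.4, 0.9 → best response B.
Player 1 against b3: payoffs 0.3, 1.6, 4.4 → best response C.
Player 1 against b4: payoffs 6, 1.2, 0.6 → best response A.
Player 2 against A: payoffs 3, 5.9, 4.9, 2.9 → best response b2.
Player 2 against B: payoffs 1.6, 5.3, 5.5, 0 → best response b3.
Player 2 against C: payoffs 1.9, 3.8, 2.2, 3 → best response b2.
No profile is a mutual best response for all players.

This game has no pure Nash equilibrium.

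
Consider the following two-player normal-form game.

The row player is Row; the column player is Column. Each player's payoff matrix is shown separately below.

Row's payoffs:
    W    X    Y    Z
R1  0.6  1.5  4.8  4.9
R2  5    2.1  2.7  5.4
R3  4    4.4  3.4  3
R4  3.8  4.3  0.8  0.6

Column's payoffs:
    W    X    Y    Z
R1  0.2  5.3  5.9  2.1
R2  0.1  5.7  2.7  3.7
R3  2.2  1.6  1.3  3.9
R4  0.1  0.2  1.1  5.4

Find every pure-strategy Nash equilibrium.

The unique pure-strategy Nash equilibrium is (R1, Y).

Row against W: payoffs 0.6, 5, 4, 3.8 → best response R2.
Row against X: payoffs 1.5, 2.1, 4.4, 4.3 → best response R3.
Row against Y: payoffs 4.8, 2.7, 3.4, 0.8 → best response R1.
Row against Z: payoffs 4.9, 5.4, 3, 0.6 → best response R2.
Column against R1: payoffs 0.2, 5.3, 5.9, 2.1 → best response Y.
Column against R2: payoffs 0.1, 5.7, 2.7, 3.7 → best response X.
Column against R3: payoffs 2.2, 1.6, 1.3, 3.9 → best response Z.
Column against R4: payoffs 0.1, 0.2, 1.1, 5.4 → best response Z.
Mutual best responses: (R1, Y).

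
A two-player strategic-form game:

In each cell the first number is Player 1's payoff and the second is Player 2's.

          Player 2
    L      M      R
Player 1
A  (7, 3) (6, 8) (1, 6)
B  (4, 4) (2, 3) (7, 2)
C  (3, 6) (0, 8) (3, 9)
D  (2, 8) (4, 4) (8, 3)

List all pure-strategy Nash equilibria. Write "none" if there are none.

(A, L): Player 2 can switch to M (3 → 8). Not NE.
(A, M): Player 1 gets 6, best alternative 4; Player 2 gets 8, best alternative 6. No profitable deviation — NE.
(A, R): Player 1 can switch to B (1 → 7). Not NE.
(B, L): Player 1 can switch to A (4 → 7). Not NE.
(B, M): Player 1 can switch to A (2 → 6). Not NE.
(B, R): Player 1 can switch to D (7 → 8). Not NE.
(C, L): Player 1 can switch to A (3 → 7). Not NE.
(The remaining 5 profiles each have a profitable deviation by the same check.)

(A, M)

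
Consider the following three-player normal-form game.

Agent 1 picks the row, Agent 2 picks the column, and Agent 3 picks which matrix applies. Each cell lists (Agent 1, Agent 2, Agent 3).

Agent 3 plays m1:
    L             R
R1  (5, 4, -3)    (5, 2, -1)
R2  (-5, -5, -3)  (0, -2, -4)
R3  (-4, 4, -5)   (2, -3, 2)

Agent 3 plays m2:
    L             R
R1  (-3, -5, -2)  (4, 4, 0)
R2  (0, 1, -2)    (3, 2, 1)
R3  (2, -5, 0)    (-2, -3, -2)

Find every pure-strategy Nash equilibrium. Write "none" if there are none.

For each player, find the best response to each opponent profile; mutual best responses are the pure NE.
Agent 1 against (L, m1): payoffs 5, -5, -4 → best response R1.
Agent 1 against (L, m2): payoffs -3, 0, 2 → best response R3.
Agent 1 against (R, m1): payoffs 5, 0, 2 → best response R1.
Agent 1 against (R, m2): payoffs 4, 3, -2 → best response R1.
Agent 2 against (R1, m1): payoffs 4, 2 → best response L.
Agent 2 against (R1, m2): payoffs -5, 4 → best response R.
Agent 2 against (R2, m1): payoffs -5, -2 → best response R.
Agent 2 against (R2, m2): payoffs 1, 2 → best response R.
Agent 2 against (R3, m1): payoffs 4, -3 → best response L.
Agent 2 against (R3, m2): payoffs -5, -3 → best response R.
Agent 3 against (R1, L): payoffs -3, -2 → best response m2.
Agent 3 against (R1, R): payoffs -1, 0 → best response m2.
Agent 3 against (R2, L): payoffs -3, -2 → best response m2.
Agent 3 against (R2, R): payoffs -4, 1 → best response m2.
Agent 3 against (R3, L): payoffs -5, 0 → best response m2.
Agent 3 against (R3, R): payoffs 2, -2 → best response m1.
Mutual best responses: (R1, R, m2).

The unique pure-strategy Nash equilibrium is (R1, R, m2).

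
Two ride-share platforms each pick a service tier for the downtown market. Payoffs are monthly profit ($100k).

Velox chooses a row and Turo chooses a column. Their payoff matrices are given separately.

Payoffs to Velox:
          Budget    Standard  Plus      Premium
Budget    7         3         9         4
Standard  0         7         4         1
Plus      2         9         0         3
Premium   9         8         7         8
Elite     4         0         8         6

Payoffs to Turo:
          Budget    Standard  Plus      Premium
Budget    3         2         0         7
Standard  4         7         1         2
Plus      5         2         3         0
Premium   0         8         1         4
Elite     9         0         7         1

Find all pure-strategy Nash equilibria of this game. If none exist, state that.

none

For each strategy profile, look for a profitable unilateral deviation.
(Budget, Budget): Velox can switch to Premium (7 → 9). Not NE.
(Budget, Standard): Velox can switch to Standard (3 → 7). Not NE.
(Budget, Plus): Turo can switch to Budget (0 → 3). Not NE.
(Budget, Premium): Velox can switch to Premium (4 → 8). Not NE.
(Standard, Budget): Velox can switch to Budget (0 → 7). Not NE.
(Standard, Standard): Velox can switch to Plus (7 → 9). Not NE.
(The remaining 14 profiles each have a profitable deviation by the same check.)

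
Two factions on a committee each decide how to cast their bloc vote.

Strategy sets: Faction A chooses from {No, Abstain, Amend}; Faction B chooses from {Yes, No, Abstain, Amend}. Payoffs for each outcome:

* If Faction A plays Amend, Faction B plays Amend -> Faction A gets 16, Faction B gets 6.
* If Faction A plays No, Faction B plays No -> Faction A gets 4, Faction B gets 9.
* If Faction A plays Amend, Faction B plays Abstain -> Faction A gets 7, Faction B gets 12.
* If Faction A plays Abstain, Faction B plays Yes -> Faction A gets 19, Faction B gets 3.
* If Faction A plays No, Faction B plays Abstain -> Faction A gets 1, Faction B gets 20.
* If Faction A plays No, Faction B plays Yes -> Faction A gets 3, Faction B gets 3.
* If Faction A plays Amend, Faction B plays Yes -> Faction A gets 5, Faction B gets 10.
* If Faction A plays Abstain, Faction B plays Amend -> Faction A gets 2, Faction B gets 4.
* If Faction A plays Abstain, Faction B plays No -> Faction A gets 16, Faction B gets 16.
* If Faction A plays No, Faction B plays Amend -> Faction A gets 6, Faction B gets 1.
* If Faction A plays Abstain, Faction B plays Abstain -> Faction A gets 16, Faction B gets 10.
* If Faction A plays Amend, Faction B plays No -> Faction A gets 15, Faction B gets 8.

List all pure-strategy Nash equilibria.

Pure NE: (Abstain, No)

Faction A against Yes: payoffs 3, 19, 5 → best response Abstain.
Faction A against No: payoffs 4, 16, 15 → best response Abstain.
Faction A against Abstain: payoffs 1, 16, 7 → best response Abstain.
Faction A against Amend: payoffs 6, 2, 16 → best response Amend.
Faction B against No: payoffs 3, 9, 20, 1 → best response Abstain.
Faction B against Abstain: payoffs 3, 16, 10, 4 → best response No.
Faction B against Amend: payoffs 10, 8, 12, 6 → best response Abstain.
Mutual best responses: (Abstain, No).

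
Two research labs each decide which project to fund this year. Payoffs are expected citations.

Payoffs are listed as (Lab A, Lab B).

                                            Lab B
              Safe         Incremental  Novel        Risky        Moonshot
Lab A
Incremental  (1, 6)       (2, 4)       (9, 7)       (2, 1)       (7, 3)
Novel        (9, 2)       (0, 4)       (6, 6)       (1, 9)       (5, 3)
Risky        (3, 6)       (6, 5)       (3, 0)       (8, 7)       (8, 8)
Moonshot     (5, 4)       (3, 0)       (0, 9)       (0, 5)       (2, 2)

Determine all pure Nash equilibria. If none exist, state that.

The pure Nash equilibria are (Incremental, Novel), (Risky, Moonshot).

For each strategy profile, look for a profitable unilateral deviation.
(Incremental, Safe): Lab A can switch to Novel (1 → 9). Not NE.
(Incremental, Incremental): Lab A can switch to Risky (2 → 6). Not NE.
(Incremental, Novel): Lab A gets 9, best alternative 6; Lab B gets 7, best alternative 6. No profitable deviation — NE.
(Incremental, Risky): Lab A can switch to Risky (2 → 8). Not NE.
(Incremental, Moonshot): Lab A can switch to Risky (7 → 8). Not NE.
(Novel, Safe): Lab B can switch to Incremental (2 → 4). Not NE.
(Novel, Incremental): Lab A can switch to Incremental (0 → 2). Not NE.
(Novel, Novel): Lab A can switch to Incremental (6 → 9). Not NE.
(Novel, Risky): Lab A can switch to Incremental (1 → 2). Not NE.
(Novel, Moonshot): Lab A can switch to Incremental (5 → 7). Not NE.
(Risky, Safe): Lab A can switch to Novel (3 → 9). Not NE.
(Risky, Moonshot): Lab A gets 8, best alternative 7; Lab B gets 8, best alternative 7. No profitable deviation — NE.
(The remaining 8 profiles each have a profitable deviation by the same check.)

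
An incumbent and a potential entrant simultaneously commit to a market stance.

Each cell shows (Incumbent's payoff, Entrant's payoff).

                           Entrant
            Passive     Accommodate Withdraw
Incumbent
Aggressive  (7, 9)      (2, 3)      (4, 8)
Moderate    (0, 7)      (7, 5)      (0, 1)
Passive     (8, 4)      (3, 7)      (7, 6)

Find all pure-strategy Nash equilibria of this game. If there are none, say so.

none

For each strategy profile, look for a profitable unilateral deviation.
(Aggressive, Passive): Incumbent can switch to Passive (7 → 8). Not NE.
(Aggressive, Accommodate): Incumbent can switch to Moderate (2 → 7). Not NE.
(Aggressive, Withdraw): Incumbent can switch to Passive (4 → 7). Not NE.
(Moderate, Passive): Incumbent can switch to Aggressive (0 → 7). Not NE.
(Moderate, Accommodate): Entrant can switch to Passive (5 → 7). Not NE.
(Moderate, Withdraw): Incumbent can switch to Aggressive (0 → 4). Not NE.
(Passive, Passive): Entrant can switch to Accommodate (4 → 7). Not NE.
(Passive, Accommodate): Incumbent can switch to Moderate (3 → 7). Not NE.
(Passive, Withdraw): Entrant can switch to Accommodate (6 → 7). Not NE.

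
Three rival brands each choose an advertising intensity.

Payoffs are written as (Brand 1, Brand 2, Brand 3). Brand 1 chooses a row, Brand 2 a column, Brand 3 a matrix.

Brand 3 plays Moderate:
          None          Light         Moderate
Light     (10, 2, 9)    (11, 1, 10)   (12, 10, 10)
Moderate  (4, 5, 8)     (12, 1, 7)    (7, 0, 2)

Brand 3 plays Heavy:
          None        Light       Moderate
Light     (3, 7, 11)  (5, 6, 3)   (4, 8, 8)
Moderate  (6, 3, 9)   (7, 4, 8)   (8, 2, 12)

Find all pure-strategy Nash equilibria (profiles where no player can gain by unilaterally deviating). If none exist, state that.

Check each profile: it is a Nash equilibrium iff no player can strictly gain by switching unilaterally.
(Light, None, Moderate): Brand 2 can switch to Moderate (2 → 10). Not NE.
(Light, None, Heavy): Brand 1 can switch to Moderate (3 → 6). Not NE.
(Light, Light, Moderate): Brand 1 can switch to Moderate (11 → 12). Not NE.
(Light, Light, Heavy): Brand 1 can switch to Moderate (5 → 7). Not NE.
(Light, Moderate, Moderate): Brand 1 gets 12, best alternative 7; Brand 2 gets 10, best alternative 2; Brand 3 gets 10, best alternative 8. No profitable deviation — NE.
(Light, Moderate, Heavy): Brand 1 can switch to Moderate (4 → 8). Not NE.
(Moderate, None, Moderate): Brand 1 can switch to Light (4 → 10). Not NE.
(Moderate, None, Heavy): Brand 2 can switch to Light (3 → 4). Not NE.
(Moderate, Light, Moderate): Brand 2 can switch to None (1 → 5). Not NE.
(Moderate, Light, Heavy): Brand 1 gets 7, best alternative 5; Brand 2 gets 4, best alternative 3; Brand 3 gets 8, best alternative 7. No profitable deviation — NE.
(The remaining 2 profiles each have a profitable deviation by the same check.)

Pure-strategy Nash equilibria: (Light, Moderate, Moderate), (Moderate, Light, Heavy)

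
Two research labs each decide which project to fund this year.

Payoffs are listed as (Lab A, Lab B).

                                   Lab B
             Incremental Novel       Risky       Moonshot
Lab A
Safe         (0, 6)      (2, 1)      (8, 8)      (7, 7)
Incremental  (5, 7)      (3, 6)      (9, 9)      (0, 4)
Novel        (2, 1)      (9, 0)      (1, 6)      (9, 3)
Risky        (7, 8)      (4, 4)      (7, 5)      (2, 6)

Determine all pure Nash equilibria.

The pure Nash equilibria are (Incremental, Risky) and (Risky, Incremental).

(Safe, Incremental): Lab A can switch to Incremental (0 → 5). Not NE.
(Safe, Novel): Lab A can switch to Incremental (2 → 3). Not NE.
(Safe, Risky): Lab A can switch to Incremental (8 → 9). Not NE.
(Safe, Moonshot): Lab A can switch to Novel (7 → 9). Not NE.
(Incremental, Incremental): Lab A can switch to Risky (5 → 7). Not NE.
(Incremental, Novel): Lab A can switch to Novel (3 → 9). Not NE.
(Incremental, Risky): Lab A gets 9, best alternative 8; Lab B gets 9, best alternative 7. No profitable deviation — NE.
(Incremental, Moonshot): Lab A can switch to Safe (0 → 7). Not NE.
(Novel, Incremental): Lab A can switch to Incremental (2 → 5). Not NE.
(Risky, Incremental): Lab A gets 7, best alternative 5; Lab B gets 8, best alternative 6. No profitable deviation — NE.
(The remaining 6 profiles each have a profitable deviation by the same check.)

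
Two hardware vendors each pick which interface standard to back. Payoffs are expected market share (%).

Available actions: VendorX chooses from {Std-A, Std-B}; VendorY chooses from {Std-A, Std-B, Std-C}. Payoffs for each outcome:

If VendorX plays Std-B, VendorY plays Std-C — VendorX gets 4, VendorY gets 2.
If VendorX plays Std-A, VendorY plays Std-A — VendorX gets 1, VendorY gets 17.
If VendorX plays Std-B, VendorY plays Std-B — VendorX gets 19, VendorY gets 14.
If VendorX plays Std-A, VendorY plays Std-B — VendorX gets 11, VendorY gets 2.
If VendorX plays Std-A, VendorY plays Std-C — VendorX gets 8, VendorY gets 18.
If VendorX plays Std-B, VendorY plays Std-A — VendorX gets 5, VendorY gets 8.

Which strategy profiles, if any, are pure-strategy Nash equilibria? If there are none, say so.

(Std-A, Std-A): VendorX can switch to Std-B (1 → 5). Not NE.
(Std-A, Std-B): VendorX can switch to Std-B (11 → 19). Not NE.
(Std-A, Std-C): VendorX gets 8, best alternative 4; VendorY gets 18, best alternative 17. No profitable deviation — NE.
(Std-B, Std-A): VendorY can switch to Std-B (8 → 14). Not NE.
(Std-B, Std-B): VendorX gets 19, best alternative 11; VendorY gets 14, best alternative 8. No profitable deviation — NE.
(Std-B, Std-C): VendorX can switch to Std-A (4 → 8). Not NE.

(Std-A, Std-C); (Std-B, Std-B)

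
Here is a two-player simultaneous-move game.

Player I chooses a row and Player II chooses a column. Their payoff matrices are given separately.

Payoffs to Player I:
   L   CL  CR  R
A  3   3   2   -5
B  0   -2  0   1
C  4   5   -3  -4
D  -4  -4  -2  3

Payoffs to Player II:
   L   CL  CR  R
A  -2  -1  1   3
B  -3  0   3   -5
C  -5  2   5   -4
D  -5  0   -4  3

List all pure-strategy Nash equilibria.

Pure NE: (D, R)

Player I against L: payoffs 3, 0, 4, -4 → best response C.
Player I against CL: payoffs 3, -2, 5, -4 → best response C.
Player I against CR: payoffs 2, 0, -3, -2 → best response A.
Player I against R: payoffs -5, 1, -4, 3 → best response D.
Player II against A: payoffs -2, -1, 1, 3 → best response R.
Player II against B: payoffs -3, 0, 3, -5 → best response CR.
Player II against C: payoffs -5, 2, 5, -4 → best response CR.
Player II against D: payoffs -5, 0, -4, 3 → best response R.
Mutual best responses: (D, R).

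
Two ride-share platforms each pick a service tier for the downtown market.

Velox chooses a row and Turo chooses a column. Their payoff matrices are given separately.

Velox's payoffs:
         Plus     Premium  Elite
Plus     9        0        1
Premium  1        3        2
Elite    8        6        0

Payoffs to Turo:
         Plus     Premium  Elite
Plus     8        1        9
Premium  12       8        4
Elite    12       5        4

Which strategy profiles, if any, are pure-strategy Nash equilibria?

none

(Plus, Plus): Turo can switch to Elite (8 → 9). Not NE.
(Plus, Premium): Velox can switch to Premium (0 → 3). Not NE.
(Plus, Elite): Velox can switch to Premium (1 → 2). Not NE.
(Premium, Plus): Velox can switch to Plus (1 → 9). Not NE.
(Premium, Premium): Velox can switch to Elite (3 → 6). Not NE.
(Premium, Elite): Turo can switch to Plus (4 → 12). Not NE.
(The remaining 3 profiles each have a profitable deviation by the same check.)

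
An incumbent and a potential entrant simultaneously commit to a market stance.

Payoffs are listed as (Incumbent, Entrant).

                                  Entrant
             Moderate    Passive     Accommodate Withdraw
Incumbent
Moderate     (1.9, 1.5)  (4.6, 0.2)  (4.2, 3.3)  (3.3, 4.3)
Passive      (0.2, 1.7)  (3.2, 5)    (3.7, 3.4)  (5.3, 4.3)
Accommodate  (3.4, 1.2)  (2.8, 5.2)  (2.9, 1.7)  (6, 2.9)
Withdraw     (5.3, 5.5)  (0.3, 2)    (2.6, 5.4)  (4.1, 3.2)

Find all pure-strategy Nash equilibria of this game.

For each player, find the best response to each opponent profile; mutual best responses are the pure NE.
Incumbent against Moderate: payoffs 1.9, 0.2, 3.4, 5.3 → best response Withdraw.
Incumbent against Passive: payoffs 4.6, 3.2, 2.8, 0.3 → best response Moderate.
Incumbent against Accommodate: payoffs 4.2, 3.7, 2.9, 2.6 → best response Moderate.
Incumbent against Withdraw: payoffs 3.3, 5.3, 6, 4.1 → best response Accommodate.
Entrant against Moderate: payoffs 1.5, 0.2, 3.3, 4.3 → best response Withdraw.
Entrant against Passive: payoffs 1.7, 5, 3.4, 4.3 → best response Passive.
Entrant against Accommodate: payoffs 1.2, 5.2, 1.7, 2.9 → best response Passive.
Entrant against Withdraw: payoffs 5.5, 2, 5.4, 3.2 → best response Moderate.
Mutual best responses: (Withdraw, Moderate).

Pure NE: (Withdraw, Moderate)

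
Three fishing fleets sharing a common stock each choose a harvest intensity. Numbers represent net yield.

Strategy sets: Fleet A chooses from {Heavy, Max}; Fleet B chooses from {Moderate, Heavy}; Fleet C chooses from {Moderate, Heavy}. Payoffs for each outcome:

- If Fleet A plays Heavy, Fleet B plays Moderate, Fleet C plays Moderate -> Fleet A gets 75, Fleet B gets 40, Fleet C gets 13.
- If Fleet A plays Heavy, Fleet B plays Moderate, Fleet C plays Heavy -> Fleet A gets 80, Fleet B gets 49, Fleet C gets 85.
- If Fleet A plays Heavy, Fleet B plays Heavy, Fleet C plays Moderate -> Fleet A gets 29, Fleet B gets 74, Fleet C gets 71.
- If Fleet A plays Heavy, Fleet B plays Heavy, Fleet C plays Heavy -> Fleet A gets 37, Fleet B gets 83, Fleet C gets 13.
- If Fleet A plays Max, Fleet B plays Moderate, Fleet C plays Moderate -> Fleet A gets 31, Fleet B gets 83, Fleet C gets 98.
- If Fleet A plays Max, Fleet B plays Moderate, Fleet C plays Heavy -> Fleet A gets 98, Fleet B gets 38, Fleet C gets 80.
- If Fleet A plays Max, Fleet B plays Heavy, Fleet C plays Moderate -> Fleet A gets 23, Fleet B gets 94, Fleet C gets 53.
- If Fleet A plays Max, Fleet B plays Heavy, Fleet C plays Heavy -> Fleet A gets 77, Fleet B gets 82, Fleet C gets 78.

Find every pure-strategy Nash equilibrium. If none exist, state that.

For each player, find the best response to each opponent profile; mutual best responses are the pure NE.
Fleet A against (Moderate, Moderate): payoffs 75, 31 → best response Heavy.
Fleet A against (Moderate, Heavy): payoffs 80, 98 → best response Max.
Fleet A against (Heavy, Moderate): payoffs 29, 23 → best response Heavy.
Fleet A against (Heavy, Heavy): payoffs 37, 77 → best response Max.
Fleet B against (Heavy, Moderate): payoffs 40, 74 → best response Heavy.
Fleet B against (Heavy, Heavy): payoffs 49, 83 → best response Heavy.
Fleet B against (Max, Moderate): payoffs 83, 94 → best response Heavy.
Fleet B against (Max, Heavy): payoffs 38, 82 → best response Heavy.
Fleet C against (Heavy, Moderate): payoffs 13, 85 → best response Heavy.
Fleet C against (Heavy, Heavy): payoffs 71, 13 → best response Moderate.
Fleet C against (Max, Moderate): payoffs 98, 80 → best response Moderate.
Fleet C against (Max, Heavy): payoffs 53, 78 → best response Heavy.
Mutual best responses: (Heavy, Heavy, Moderate); (Max, Heavy, Heavy).

(Heavy, Heavy, Moderate); (Max, Heavy, Heavy)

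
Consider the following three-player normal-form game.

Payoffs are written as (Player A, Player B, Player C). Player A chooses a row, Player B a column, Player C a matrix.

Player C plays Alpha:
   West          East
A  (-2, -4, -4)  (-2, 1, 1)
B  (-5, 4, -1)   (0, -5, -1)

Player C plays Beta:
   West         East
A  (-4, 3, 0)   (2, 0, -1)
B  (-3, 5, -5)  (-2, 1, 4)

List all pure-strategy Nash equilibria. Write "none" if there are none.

(A, West, Alpha): Player B can switch to East (-4 → 1). Not NE.
(A, West, Beta): Player A can switch to B (-4 → -3). Not NE.
(A, East, Alpha): Player A can switch to B (-2 → 0). Not NE.
(A, East, Beta): Player B can switch to West (0 → 3). Not NE.
(B, West, Alpha): Player A can switch to A (-5 → -2). Not NE.
(B, West, Beta): Player C can switch to Alpha (-5 → -1). Not NE.
(B, East, Alpha): Player B can switch to West (-5 → 4). Not NE.
(B, East, Beta): Player A can switch to A (-2 → 2). Not NE.

There is no pure-strategy Nash equilibrium.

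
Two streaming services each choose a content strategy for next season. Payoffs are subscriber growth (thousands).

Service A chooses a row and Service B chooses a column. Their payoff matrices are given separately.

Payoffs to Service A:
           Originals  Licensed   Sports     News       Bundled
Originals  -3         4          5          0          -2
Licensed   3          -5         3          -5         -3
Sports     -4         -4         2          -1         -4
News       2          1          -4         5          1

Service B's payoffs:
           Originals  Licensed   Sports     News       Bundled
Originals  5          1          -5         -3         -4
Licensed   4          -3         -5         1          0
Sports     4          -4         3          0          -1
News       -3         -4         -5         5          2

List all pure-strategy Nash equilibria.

(Originals, Originals): Service A can switch to Licensed (-3 → 3). Not NE.
(Originals, Licensed): Service B can switch to Originals (1 → 5). Not NE.
(Originals, Sports): Service B can switch to Originals (-5 → 5). Not NE.
(Originals, News): Service A can switch to News (0 → 5). Not NE.
(Originals, Bundled): Service A can switch to News (-2 → 1). Not NE.
(Licensed, Originals): Service A gets 3, best alternative 2; Service B gets 4, best alternative 1. No profitable deviation — NE.
(Licensed, Licensed): Service A can switch to Originals (-5 → 4). Not NE.
(Licensed, Sports): Service A can switch to Originals (3 → 5). Not NE.
(Licensed, News): Service A can switch to Originals (-5 → 0). Not NE.
(Licensed, Bundled): Service A can switch to Originals (-3 → -2). Not NE.
(Sports, Originals): Service A can switch to Originals (-4 → -3). Not NE.
(Sports, Licensed): Service A can switch to Originals (-4 → 4). Not NE.
(Sports, Sports): Service A can switch to Originals (2 → 5). Not NE.
(News, News): Service A gets 5, best alternative 0; Service B gets 5, best alternative 2. No profitable deviation — NE.
(The remaining 6 profiles each have a profitable deviation by the same check.)

Pure-strategy Nash equilibria: (Licensed, Originals) and (News, News)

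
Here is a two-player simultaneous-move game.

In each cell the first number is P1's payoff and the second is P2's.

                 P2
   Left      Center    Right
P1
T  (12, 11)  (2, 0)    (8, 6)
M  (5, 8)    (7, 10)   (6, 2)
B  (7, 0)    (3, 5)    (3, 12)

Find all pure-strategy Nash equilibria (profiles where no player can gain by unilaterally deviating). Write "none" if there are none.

(T, Left) and (M, Center)

For each strategy profile, look for a profitable unilateral deviation.
(T, Left): P1 gets 12, best alternative 7; P2 gets 11, best alternative 6. No profitable deviation — NE.
(T, Center): P1 can switch to M (2 → 7). Not NE.
(T, Right): P2 can switch to Left (6 → 11). Not NE.
(M, Left): P1 can switch to T (5 → 12). Not NE.
(M, Center): P1 gets 7, best alternative 3; P2 gets 10, best alternative 8. No profitable deviation — NE.
(M, Right): P1 can switch to T (6 → 8). Not NE.
(B, Left): P1 can switch to T (7 → 12). Not NE.
(B, Center): P1 can switch to M (3 → 7). Not NE.
(B, Right): P1 can switch to T (3 → 8). Not NE.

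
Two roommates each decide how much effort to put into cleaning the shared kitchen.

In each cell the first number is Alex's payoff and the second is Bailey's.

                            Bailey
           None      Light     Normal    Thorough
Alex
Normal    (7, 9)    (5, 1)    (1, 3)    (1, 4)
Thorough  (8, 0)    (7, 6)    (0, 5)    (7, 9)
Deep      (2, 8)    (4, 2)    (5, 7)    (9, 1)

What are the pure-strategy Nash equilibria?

No pure-strategy Nash equilibrium.

Alex against None: payoffs 7, 8, 2 → best response Thorough.
Alex against Light: payoffs 5, 7, 4 → best response Thorough.
Alex against Normal: payoffs 1, 0, 5 → best response Deep.
Alex against Thorough: payoffs 1, 7, 9 → best response Deep.
Bailey against Normal: payoffs 9, 1, 3, 4 → best response None.
Bailey against Thorough: payoffs 0, 6, 5, 9 → best response Thorough.
Bailey against Deep: payoffs 8, 2, 7, 1 → best response None.
No profile is a mutual best response for all players.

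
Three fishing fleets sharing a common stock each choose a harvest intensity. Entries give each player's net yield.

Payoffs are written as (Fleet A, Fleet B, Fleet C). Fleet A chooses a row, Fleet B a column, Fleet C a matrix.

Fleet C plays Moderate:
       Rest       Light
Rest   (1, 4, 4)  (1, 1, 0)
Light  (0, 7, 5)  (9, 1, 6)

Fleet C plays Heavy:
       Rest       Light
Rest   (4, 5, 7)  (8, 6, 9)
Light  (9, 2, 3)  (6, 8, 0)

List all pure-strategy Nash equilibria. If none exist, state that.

Pure NE: (Rest, Light, Heavy)

For each player, find the best response to each opponent profile; mutual best responses are the pure NE.
Fleet A against (Rest, Moderate): payoffs 1, 0 → best response Rest.
Fleet A against (Rest, Heavy): payoffs 4, 9 → best response Light.
Fleet A against (Light, Moderate): payoffs 1, 9 → best response Light.
Fleet A against (Light, Heavy): payoffs 8, 6 → best response Rest.
Fleet B against (Rest, Moderate): payoffs 4, 1 → best response Rest.
Fleet B against (Rest, Heavy): payoffs 5, 6 → best response Light.
Fleet B against (Light, Moderate): payoffs 7, 1 → best response Rest.
Fleet B against (Light, Heavy): payoffs 2, 8 → best response Light.
Fleet C against (Rest, Rest): payoffs 4, 7 → best response Heavy.
Fleet C against (Rest, Light): payoffs 0, 9 → best response Heavy.
Fleet C against (Light, Rest): payoffs 5, 3 → best response Moderate.
Fleet C against (Light, Light): payoffs 6, 0 → best response Moderate.
Mutual best responses: (Rest, Light, Heavy).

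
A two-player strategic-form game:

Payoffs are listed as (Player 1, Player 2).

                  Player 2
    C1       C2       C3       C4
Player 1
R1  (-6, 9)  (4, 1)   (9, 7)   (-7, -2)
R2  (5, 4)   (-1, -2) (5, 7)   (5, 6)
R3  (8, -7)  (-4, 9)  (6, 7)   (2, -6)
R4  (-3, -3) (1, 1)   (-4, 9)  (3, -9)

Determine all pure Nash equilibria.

No pure-strategy Nash equilibrium.

For each strategy profile, look for a profitable unilateral deviation.
(R1, C1): Player 1 can switch to R2 (-6 → 5). Not NE.
(R1, C2): Player 2 can switch to C1 (1 → 9). Not NE.
(R1, C3): Player 2 can switch to C1 (7 → 9). Not NE.
(R1, C4): Player 1 can switch to R2 (-7 → 5). Not NE.
(R2, C1): Player 1 can switch to R3 (5 → 8). Not NE.
(R2, C2): Player 1 can switch to R1 (-1 → 4). Not NE.
(R2, C3): Player 1 can switch to R1 (5 → 9). Not NE.
(R2, C4): Player 2 can switch to C3 (6 → 7). Not NE.
(R3, C1): Player 2 can switch to C2 (-7 → 9). Not NE.
(R3, C2): Player 1 can switch to R1 (-4 → 4). Not NE.
(The remaining 6 profiles each have a profitable deviation by the same check.)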